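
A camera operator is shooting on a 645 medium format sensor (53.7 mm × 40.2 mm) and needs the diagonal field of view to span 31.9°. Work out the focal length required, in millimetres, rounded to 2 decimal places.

Sensor diagonal = √(53.7² + 40.2²) = √4499.7300 ≈ 67.0800 mm.
From α = 2·arctan(d/2f) we get f = d / (2·tan(α/2)).
With d = 67.0800 mm and α/2 = 15.95°, tan(α/2) ≈ 0.28580, so f ≈ 67.0800 / 0.57160 ≈ 117.3543 mm.

117.35 mm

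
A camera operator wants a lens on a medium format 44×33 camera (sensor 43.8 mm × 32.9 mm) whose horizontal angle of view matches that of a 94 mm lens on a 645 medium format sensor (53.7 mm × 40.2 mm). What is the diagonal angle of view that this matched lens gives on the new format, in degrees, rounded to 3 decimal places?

39.318°

Equal horizontal AOV ⇒ f₂ = f₁ · 43.8/53.7 = 94 × 0.81564 ≈ 76.6704 mm.
Sensor diagonal = √(43.8² + 32.9²) = √3000.8500 ≈ 54.7800 mm.
Diagonal AOV on the new format = 2·arctan(54.7800 / (2 × 76.6704)) = 2·arctan(0.35724) ≈ 39.3179°.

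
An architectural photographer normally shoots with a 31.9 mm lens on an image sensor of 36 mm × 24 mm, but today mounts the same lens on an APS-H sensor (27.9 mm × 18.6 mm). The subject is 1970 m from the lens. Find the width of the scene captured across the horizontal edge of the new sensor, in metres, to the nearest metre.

1723 m

The focal length stays 31.9 mm; the relevant sensor dimension is now w = 27.9 mm. Object distance dₒ = 1970 m = 1.97e+06 mm.
Thin-lens field width W = w·(dₒ − f)/f = 27.9 × (1.97e+06 − 31.9)/31.9 ≈ 1722950.156 mm = 1722.95 m.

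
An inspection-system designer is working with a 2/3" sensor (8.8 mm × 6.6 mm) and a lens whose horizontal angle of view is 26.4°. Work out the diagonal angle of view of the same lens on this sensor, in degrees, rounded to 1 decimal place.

From the horizontal AOV: f = 8.8 / (2·tan(13.2°)) = 8.8 / 0.46910 ≈ 18.7595 mm.
Sensor diagonal = √(8.8² + 6.6²) = √121.0000 ≈ 11.0000 mm.
Diagonal AOV = 2·arctan(11.0000 / (2 × 18.7595)) = 2·arctan(0.29318) ≈ 32.6807°.

32.7°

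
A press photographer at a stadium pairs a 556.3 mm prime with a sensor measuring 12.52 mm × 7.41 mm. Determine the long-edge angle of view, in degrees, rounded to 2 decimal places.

1.29°

Angle of view α = 2·arctan(w/2f) with w = 12.52 mm and f = 556.3 mm.
w/2f = 0.01125; arctan(0.01125) ≈ 0.6447°, so α ≈ 1.2894°.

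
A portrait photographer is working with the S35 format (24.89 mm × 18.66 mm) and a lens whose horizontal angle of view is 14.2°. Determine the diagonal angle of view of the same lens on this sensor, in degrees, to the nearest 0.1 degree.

From the horizontal AOV: f = 24.89 / (2·tan(7.1°)) = 24.89 / 0.24911 ≈ 99.9144 mm.
Sensor diagonal = √(24.89² + 18.66²) = √967.7077 ≈ 31.1080 mm.
Diagonal AOV = 2·arctan(31.1080 / (2 × 99.9144)) = 2·arctan(0.15567) ≈ 17.6968°.

17.7°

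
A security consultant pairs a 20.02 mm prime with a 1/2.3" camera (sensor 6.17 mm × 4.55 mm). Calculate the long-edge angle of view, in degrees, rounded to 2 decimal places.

17.52°

Angle of view α = 2·arctan(w/2f) with w = 6.17 mm and f = 20.02 mm.
w/2f = 0.15410; arctan(0.15410) ≈ 8.7601°, so α ≈ 17.5203°.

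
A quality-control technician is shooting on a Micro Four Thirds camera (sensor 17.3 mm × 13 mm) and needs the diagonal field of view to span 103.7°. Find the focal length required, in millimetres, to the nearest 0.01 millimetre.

Sensor diagonal = √(17.3² + 13²) = √468.2900 ≈ 21.6400 mm.
From α = 2·arctan(d/2f) we get f = d / (2·tan(α/2)).
With d = 21.6400 mm and α/2 = 51.85°, tan(α/2) ≈ 1.27306, so f ≈ 21.6400 / 2.54612 ≈ 8.4992 mm.

8.50 mm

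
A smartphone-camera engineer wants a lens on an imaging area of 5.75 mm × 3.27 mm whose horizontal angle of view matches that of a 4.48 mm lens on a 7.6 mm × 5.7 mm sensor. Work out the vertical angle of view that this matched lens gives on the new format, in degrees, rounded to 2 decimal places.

Equal horizontal AOV ⇒ f₂ = f₁ · 5.75/7.6 = 4.48 × 0.75658 ≈ 3.3895 mm.
Vertical AOV on the new format = 2·arctan(3.27 / (2 × 3.3895)) = 2·arctan(0.48238) ≈ 51.5031°.

51.50°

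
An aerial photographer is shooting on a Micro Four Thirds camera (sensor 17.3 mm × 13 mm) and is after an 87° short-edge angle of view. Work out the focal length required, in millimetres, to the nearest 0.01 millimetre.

6.85 mm

From α = 2·arctan(h/2f) we get f = h / (2·tan(α/2)).
With h = 13 mm and α/2 = 43.5°, tan(α/2) ≈ 0.94896, so f ≈ 13 / 1.89793 ≈ 6.8496 mm.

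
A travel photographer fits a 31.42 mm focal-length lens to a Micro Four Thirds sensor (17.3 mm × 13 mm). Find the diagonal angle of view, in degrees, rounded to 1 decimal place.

38.0°

Sensor diagonal = √(17.3² + 13²) = √468.2900 ≈ 21.6400 mm.
Angle of view α = 2·arctan(d/2f) with d = 21.6400 mm and f = 31.42 mm.
d/2f = 0.34437; arctan(0.34437) ≈ 19.0020°, so α ≈ 38.0040°.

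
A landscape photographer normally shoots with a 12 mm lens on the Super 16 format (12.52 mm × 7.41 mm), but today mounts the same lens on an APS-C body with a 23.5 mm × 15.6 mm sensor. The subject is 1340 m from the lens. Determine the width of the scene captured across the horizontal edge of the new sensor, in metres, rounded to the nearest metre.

2624 m

The focal length stays 12 mm; the relevant sensor dimension is now w = 23.5 mm. Object distance dₒ = 1340 m = 1.34e+06 mm.
Thin-lens field width W = w·(dₒ − f)/f = 23.5 × (1.34e+06 − 12)/12 ≈ 2624143.167 mm = 2624.14 m.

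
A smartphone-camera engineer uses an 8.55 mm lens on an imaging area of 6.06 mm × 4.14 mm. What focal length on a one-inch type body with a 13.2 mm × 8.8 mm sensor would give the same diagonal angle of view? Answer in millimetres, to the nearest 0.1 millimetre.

Sensor diagonal = √(6.06² + 4.14²) = √53.8632 ≈ 7.3392 mm.
Sensor diagonal = √(13.2² + 8.8²) = √251.6800 ≈ 15.8644 mm.
Equal angle of view means equal diagonal/f ratio, so f₂ = f₁ · (diagonal₂/diagonal₁) = 8.55 × 15.8644/7.3392.
f₂ = 8.55 × 2.16161 ≈ 18.482 mm.

18.5 mm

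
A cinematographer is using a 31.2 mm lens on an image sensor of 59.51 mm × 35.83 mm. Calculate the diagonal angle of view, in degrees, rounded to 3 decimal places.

Sensor diagonal = √(59.51² + 35.83²) = √4825.2290 ≈ 69.4639 mm.
Angle of view α = 2·arctan(d/2f) with d = 69.4639 mm and f = 31.2 mm.
d/2f = 1.11320; arctan(1.11320) ≈ 48.0664°, so α ≈ 96.1327°.

96.133°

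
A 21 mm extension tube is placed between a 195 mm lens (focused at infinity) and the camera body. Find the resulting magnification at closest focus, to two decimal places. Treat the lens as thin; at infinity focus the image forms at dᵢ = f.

0.11×

The tube moves the image plane from f to f + e, so dᵢ = 195 + 21 = 216 mm. Focus is achieved when 1/f = 1/dₒ + 1/dᵢ, giving dₒ = 1/(1/f − 1/(f+e)).
Magnification m = dᵢ/dₒ = (f+e)·(1/f − 1/(f+e)) = e/f = 21/195 ≈ 0.1077.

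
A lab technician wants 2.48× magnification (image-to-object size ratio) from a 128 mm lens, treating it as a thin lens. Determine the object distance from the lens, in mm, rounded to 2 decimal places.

With m = dᵢ/dₒ and 1/f = 1/dₒ + 1/dᵢ, substituting dᵢ = m·dₒ gives 1/f = (1 + 1/m)/dₒ, hence dₒ = f·(1 + 1/m).
dₒ = 128 × (1 + 1/2.48) = 128 × 1.40323 ≈ 179.613 mm.

179.61 mm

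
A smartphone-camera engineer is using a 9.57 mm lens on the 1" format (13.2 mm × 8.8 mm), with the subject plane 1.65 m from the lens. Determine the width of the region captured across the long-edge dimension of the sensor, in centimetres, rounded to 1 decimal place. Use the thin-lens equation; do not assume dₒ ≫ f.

dₒ: 1.65 m = 1650 mm.
Similar triangles through the lens centre give W/dₒ = w/dᵢ; with 1/f = 1/dₒ + 1/dᵢ this gives W = w·(dₒ − f)/f.
W = 13.2 mm × (1650 − 9.57) / 9.57 = 13.2 × 171.4138 ≈ 2262.662 mm = 226.266 cm.

226.3 cm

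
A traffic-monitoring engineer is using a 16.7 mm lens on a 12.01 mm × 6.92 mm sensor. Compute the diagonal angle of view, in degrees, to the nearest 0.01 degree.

45.08°

Sensor diagonal = √(12.01² + 6.92²) = √192.1265 ≈ 13.8610 mm.
Angle of view α = 2·arctan(d/2f) with d = 13.8610 mm and f = 16.7 mm.
d/2f = 0.41500; arctan(0.41500) ≈ 22.5384°, so α ≈ 45.0768°.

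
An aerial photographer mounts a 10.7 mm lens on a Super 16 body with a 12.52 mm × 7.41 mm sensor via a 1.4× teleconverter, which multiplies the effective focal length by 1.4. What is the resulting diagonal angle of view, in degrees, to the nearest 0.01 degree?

Effective focal length f = 10.7 × 1.4 = 14.98 mm.
Sensor diagonal = √(12.52² + 7.41²) = √211.6585 ≈ 14.5485 mm.
α = 2·arctan(14.548 / (2 × 14.98)) = 2·arctan(0.48560) ≈ 51.8021°.

51.80°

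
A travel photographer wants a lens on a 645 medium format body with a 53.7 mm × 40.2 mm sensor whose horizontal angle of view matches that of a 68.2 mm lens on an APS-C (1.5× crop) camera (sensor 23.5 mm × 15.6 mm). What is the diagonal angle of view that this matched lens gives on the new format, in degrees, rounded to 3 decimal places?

24.291°

Equal horizontal AOV ⇒ f₂ = f₁ · 53.7/23.5 = 68.2 × 2.28511 ≈ 155.8443 mm.
Sensor diagonal = √(53.7² + 40.2²) = √4499.7300 ≈ 67.0800 mm.
Diagonal AOV on the new format = 2·arctan(67.0800 / (2 × 155.8443)) = 2·arctan(0.21521) ≈ 24.2913°.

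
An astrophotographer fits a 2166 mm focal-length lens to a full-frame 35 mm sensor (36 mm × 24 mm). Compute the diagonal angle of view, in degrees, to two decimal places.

Sensor diagonal = √(36² + 24²) = √1872.0000 ≈ 43.2666 mm.
Angle of view α = 2·arctan(d/2f) with d = 43.2666 mm and f = 2166 mm.
d/2f = 0.00999; arctan(0.00999) ≈ 0.5722°, so α ≈ 1.1445°.

1.14°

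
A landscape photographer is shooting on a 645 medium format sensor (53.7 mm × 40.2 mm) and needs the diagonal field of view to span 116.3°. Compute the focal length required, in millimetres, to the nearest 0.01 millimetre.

Sensor diagonal = √(53.7² + 40.2²) = √4499.7300 ≈ 67.0800 mm.
From α = 2·arctan(d/2f) we get f = d / (2·tan(α/2)).
With d = 67.0800 mm and α/2 = 58.15°, tan(α/2) ≈ 1.60970, so f ≈ 67.0800 / 3.21939 ≈ 20.8362 mm.

20.84 mm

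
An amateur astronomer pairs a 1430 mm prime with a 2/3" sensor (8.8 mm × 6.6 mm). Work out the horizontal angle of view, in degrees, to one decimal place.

Angle of view α = 2·arctan(w/2f) with w = 8.8 mm and f = 1430 mm.
w/2f = 0.00308; arctan(0.00308) ≈ 0.1763°, so α ≈ 0.3526°.

0.4°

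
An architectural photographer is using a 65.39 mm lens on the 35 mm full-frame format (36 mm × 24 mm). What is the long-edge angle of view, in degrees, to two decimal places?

Angle of view α = 2·arctan(w/2f) with w = 36 mm and f = 65.39 mm.
w/2f = 0.27527; arctan(0.27527) ≈ 15.3907°, so α ≈ 30.7814°.

30.78°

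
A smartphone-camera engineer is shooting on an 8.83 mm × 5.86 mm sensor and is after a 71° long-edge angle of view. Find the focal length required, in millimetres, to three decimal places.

From α = 2·arctan(w/2f) we get f = w / (2·tan(α/2)).
With w = 8.83 mm and α/2 = 35.5°, tan(α/2) ≈ 0.71329, so f ≈ 8.83 / 1.42659 ≈ 6.1896 mm.

6.190 mm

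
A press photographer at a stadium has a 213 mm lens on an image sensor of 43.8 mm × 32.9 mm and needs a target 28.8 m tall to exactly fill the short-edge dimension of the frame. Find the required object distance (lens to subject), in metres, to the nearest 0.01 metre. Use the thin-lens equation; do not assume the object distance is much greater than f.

186.67 m

W: 28.8 m = 28800 mm.
Magnification m = h/W = dᵢ/dₒ; combined with 1/f = 1/dₒ + 1/dᵢ this gives dₒ = f·(1 + W/h).
dₒ = 213 mm × (1 + 28800/32.9) = 213 × 876.3799 ≈ 186668.927 mm = 186.669 m.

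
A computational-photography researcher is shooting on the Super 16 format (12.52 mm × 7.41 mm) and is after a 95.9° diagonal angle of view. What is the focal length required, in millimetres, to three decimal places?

Sensor diagonal = √(12.52² + 7.41²) = √211.6585 ≈ 14.5485 mm.
From α = 2·arctan(d/2f) we get f = d / (2·tan(α/2)).
With d = 14.5485 mm and α/2 = 47.95°, tan(α/2) ≈ 1.10867, so f ≈ 14.5485 / 2.21733 ≈ 6.5613 mm.

6.561 mm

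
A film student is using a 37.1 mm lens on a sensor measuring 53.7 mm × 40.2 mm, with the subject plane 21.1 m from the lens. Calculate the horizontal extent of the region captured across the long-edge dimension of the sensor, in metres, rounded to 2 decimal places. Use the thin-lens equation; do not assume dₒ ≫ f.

30.49 m

dₒ: 21.1 m = 21100 mm.
Similar triangles through the lens centre give W/dₒ = w/dᵢ; with 1/f = 1/dₒ + 1/dᵢ this gives W = w·(dₒ − f)/f.
W = 53.7 mm × (21100 − 37.1) / 37.1 = 53.7 × 567.7332 ≈ 30487.270 mm = 30.4873 m.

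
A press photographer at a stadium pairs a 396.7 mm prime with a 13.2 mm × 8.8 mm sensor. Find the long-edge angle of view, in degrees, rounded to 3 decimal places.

1.906°

Angle of view α = 2·arctan(w/2f) with w = 13.2 mm and f = 396.7 mm.
w/2f = 0.01664; arctan(0.01664) ≈ 0.9532°, so α ≈ 1.9063°.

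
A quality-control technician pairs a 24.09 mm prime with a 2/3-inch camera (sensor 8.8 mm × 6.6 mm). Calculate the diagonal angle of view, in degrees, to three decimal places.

Sensor diagonal = √(8.8² + 6.6²) = √121.0000 ≈ 11.0000 mm.
Angle of view α = 2·arctan(d/2f) with d = 11.0000 mm and f = 24.09 mm.
d/2f = 0.22831; arctan(0.22831) ≈ 12.8608°, so α ≈ 25.7216°.

25.722°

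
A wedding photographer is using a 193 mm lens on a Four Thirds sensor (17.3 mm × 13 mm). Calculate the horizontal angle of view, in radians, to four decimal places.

0.0896 rad

Angle of view α = 2·arctan(w/2f) with w = 17.3 mm and f = 193 mm.
w/2f = 0.04482; arctan(0.04482) ≈ 0.0448 rad, so α ≈ 0.0896 rad.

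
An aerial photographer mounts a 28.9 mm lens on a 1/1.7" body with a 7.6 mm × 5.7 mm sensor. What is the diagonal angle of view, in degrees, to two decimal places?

18.67°

Sensor diagonal = √(7.6² + 5.7²) = √90.2500 ≈ 9.5000 mm.
Angle of view α = 2·arctan(d/2f) with d = 9.5000 mm and f = 28.9 mm.
d/2f = 0.16436; arctan(0.16436) ≈ 9.3337°, so α ≈ 18.6674°.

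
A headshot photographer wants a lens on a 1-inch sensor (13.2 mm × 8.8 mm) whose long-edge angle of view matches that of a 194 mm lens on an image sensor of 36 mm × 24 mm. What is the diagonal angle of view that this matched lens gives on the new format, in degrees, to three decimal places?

Equal long-edge AOV ⇒ f₂ = f₁ · 13.2/36 = 194 × 0.36667 ≈ 71.1333 mm.
Sensor diagonal = √(13.2² + 8.8²) = √251.6800 ≈ 15.8644 mm.
Diagonal AOV on the new format = 2·arctan(15.8644 / (2 × 71.1333)) = 2·arctan(0.11151) ≈ 12.7257°.

12.726°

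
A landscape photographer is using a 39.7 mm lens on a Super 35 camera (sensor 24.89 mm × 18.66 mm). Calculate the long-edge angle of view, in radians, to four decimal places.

Angle of view α = 2·arctan(w/2f) with w = 24.89 mm and f = 39.7 mm.
w/2f = 0.31348; arctan(0.31348) ≈ 0.3038 rad, so α ≈ 0.6075 rad.

0.6075 rad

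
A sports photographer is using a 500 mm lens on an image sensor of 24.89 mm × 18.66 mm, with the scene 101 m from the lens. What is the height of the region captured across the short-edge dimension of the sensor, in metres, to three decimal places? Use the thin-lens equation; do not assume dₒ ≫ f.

3.751 m

dₒ: 101 m = 101000 mm.
Similar triangles through the lens centre give W/dₒ = h/dᵢ; with 1/f = 1/dₒ + 1/dᵢ this gives W = h·(dₒ − f)/f.
W = 18.66 mm × (101000 − 500) / 500 = 18.66 × 201.0000 ≈ 3750.660 mm = 3.75066 m.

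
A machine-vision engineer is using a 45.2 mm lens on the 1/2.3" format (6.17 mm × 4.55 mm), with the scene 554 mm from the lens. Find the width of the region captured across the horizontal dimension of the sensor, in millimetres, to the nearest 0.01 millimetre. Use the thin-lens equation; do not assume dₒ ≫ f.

Similar triangles through the lens centre give W/dₒ = w/dᵢ; with 1/f = 1/dₒ + 1/dᵢ this gives W = w·(dₒ − f)/f.
W = 6.17 mm × (554 − 45.2) / 45.2 = 6.17 × 11.2566 ≈ 69.453 mm.

69.45 mm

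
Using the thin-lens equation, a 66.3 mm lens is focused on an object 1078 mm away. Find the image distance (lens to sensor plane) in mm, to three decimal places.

1/dᵢ = 1/f − 1/dₒ = 1/66.3 − 1/1078 = 0.0141553 mm⁻¹.
dᵢ = 1/0.0141553 ≈ 70.6449 mm.

70.645 mm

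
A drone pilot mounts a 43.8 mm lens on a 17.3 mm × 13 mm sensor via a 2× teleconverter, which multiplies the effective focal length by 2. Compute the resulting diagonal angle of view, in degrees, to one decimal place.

Effective focal length f = 43.8 × 2 = 87.6 mm.
Sensor diagonal = √(17.3² + 13²) = √468.2900 ≈ 21.6400 mm.
α = 2·arctan(21.640 / (2 × 87.6)) = 2·arctan(0.12352) ≈ 14.0826°.

14.1°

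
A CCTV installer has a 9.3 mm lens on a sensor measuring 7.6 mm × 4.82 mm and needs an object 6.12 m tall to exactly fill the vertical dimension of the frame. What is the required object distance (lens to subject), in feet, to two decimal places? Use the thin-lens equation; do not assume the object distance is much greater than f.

W: 6.12 m = 6120 mm.
Magnification m = h/W = dᵢ/dₒ; combined with 1/f = 1/dₒ + 1/dᵢ this gives dₒ = f·(1 + W/h).
dₒ = 9.3 mm × (1 + 6120/4.82) = 9.3 × 1270.7095 ≈ 11817.599 mm = 11817.599/304.8 ft = 38.7717 ft.

38.77 ft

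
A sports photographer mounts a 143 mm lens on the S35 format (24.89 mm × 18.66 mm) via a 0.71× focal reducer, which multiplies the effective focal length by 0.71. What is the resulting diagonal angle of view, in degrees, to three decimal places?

Effective focal length f = 143 × 0.71 = 101.53 mm.
Sensor diagonal = √(24.89² + 18.66²) = √967.7077 ≈ 31.1080 mm.
α = 2·arctan(31.108 / (2 × 101.53)) = 2·arctan(0.15320) ≈ 17.4195°.

17.420°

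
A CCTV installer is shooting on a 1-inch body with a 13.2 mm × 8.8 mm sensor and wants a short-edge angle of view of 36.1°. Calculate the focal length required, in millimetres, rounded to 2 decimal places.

13.50 mm

From α = 2·arctan(h/2f) we get f = h / (2·tan(α/2)).
With h = 8.8 mm and α/2 = 18.05°, tan(α/2) ≈ 0.32588, so f ≈ 8.8 / 0.65177 ≈ 13.5017 mm.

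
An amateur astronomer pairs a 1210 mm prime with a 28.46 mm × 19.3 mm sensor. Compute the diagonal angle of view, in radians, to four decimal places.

0.0284 rad

Sensor diagonal = √(28.46² + 19.3²) = √1182.4616 ≈ 34.3869 mm.
Angle of view α = 2·arctan(d/2f) with d = 34.3869 mm and f = 1210 mm.
d/2f = 0.01421; arctan(0.01421) ≈ 0.0142 rad, so α ≈ 0.0284 rad.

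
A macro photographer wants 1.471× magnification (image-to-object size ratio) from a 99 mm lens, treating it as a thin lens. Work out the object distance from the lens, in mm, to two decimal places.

166.30 mm

With m = dᵢ/dₒ and 1/f = 1/dₒ + 1/dᵢ, substituting dᵢ = m·dₒ gives 1/f = (1 + 1/m)/dₒ, hence dₒ = f·(1 + 1/m).
dₒ = 99 × (1 + 1/1.471) = 99 × 1.67981 ≈ 166.301 mm.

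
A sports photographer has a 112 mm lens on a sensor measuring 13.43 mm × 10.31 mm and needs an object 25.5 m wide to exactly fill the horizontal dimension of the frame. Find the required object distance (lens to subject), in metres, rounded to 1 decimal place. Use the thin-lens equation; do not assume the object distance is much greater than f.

212.8 m

W: 25.5 m = 25500 mm.
Magnification m = w/W = dᵢ/dₒ; combined with 1/f = 1/dₒ + 1/dᵢ this gives dₒ = f·(1 + W/w).
dₒ = 112 mm × (1 + 25500/13.43) = 112 × 1899.7342 ≈ 212770.228 mm = 212.77 m.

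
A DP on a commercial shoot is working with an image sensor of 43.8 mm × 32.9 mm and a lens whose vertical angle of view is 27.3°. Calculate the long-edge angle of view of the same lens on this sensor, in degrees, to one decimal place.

From the vertical AOV: f = 32.9 / (2·tan(13.65°)) = 32.9 / 0.48570 ≈ 67.7375 mm.
Long-edge AOV = 2·arctan(43.8 / (2 × 67.7375)) = 2·arctan(0.32331) ≈ 35.8328°.

35.8°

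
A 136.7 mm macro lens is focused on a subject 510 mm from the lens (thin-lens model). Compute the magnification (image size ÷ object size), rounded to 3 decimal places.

0.366×

Thin lens: 1/f = 1/dₒ + 1/dᵢ → 1/dᵢ = 1/136.7 − 1/510 = 0.0053545 mm⁻¹, so dᵢ ≈ 186.7586 mm.
Magnification m = dᵢ/dₒ = 186.7586/510 ≈ 0.36619.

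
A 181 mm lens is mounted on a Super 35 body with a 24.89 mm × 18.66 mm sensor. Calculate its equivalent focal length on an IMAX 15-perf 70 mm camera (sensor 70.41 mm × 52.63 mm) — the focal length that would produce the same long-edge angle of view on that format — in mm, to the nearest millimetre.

512 mm

Equal angle of view means equal width/f ratio, so f₂ = f₁ · (width₂/width₁) = 181 × 70.41/24.89.
f₂ = 181 × 2.82885 ≈ 512.021 mm.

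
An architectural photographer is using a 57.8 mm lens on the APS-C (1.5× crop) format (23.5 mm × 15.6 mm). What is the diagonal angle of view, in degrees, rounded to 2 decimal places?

Sensor diagonal = √(23.5² + 15.6²) = √795.6100 ≈ 28.2066 mm.
Angle of view α = 2·arctan(d/2f) with d = 28.2066 mm and f = 57.8 mm.
d/2f = 0.24400; arctan(0.24400) ≈ 13.7123°, so α ≈ 27.4246°.

27.42°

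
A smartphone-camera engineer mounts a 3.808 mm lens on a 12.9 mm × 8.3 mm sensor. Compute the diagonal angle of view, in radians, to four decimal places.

Sensor diagonal = √(12.9² + 8.3²) = √235.3000 ≈ 15.3395 mm.
Angle of view α = 2·arctan(d/2f) with d = 15.3395 mm and f = 3.808 mm.
d/2f = 2.01411; arctan(2.01411) ≈ 1.1100 rad, so α ≈ 2.2199 rad.

2.2199 rad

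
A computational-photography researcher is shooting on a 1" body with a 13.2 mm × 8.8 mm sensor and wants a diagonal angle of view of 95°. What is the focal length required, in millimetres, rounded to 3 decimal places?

Sensor diagonal = √(13.2² + 8.8²) = √251.6800 ≈ 15.8644 mm.
From α = 2·arctan(d/2f) we get f = d / (2·tan(α/2)).
With d = 15.8644 mm and α/2 = 47.5°, tan(α/2) ≈ 1.09131, so f ≈ 15.8644 / 2.18262 ≈ 7.2685 mm.

7.269 mm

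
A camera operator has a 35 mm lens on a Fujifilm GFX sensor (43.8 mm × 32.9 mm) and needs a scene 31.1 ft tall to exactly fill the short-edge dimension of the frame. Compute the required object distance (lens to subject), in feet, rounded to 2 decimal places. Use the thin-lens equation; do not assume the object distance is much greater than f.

33.20 ft

W: 31.1 ft × 304.8 mm/ft = 9479.28 mm.
Magnification m = h/W = dᵢ/dₒ; combined with 1/f = 1/dₒ + 1/dᵢ this gives dₒ = f·(1 + W/h).
dₒ = 35 mm × (1 + 9479.28/32.9) = 35 × 289.1240 ≈ 10119.340 mm = 10119.340/304.8 ft = 33.1999 ft.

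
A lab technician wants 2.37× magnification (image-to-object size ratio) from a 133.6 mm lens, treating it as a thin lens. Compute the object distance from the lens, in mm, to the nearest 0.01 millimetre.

189.97 mm

With m = dᵢ/dₒ and 1/f = 1/dₒ + 1/dᵢ, substituting dᵢ = m·dₒ gives 1/f = (1 + 1/m)/dₒ, hence dₒ = f·(1 + 1/m).
dₒ = 133.6 × (1 + 1/2.37) = 133.6 × 1.42194 ≈ 189.971 mm.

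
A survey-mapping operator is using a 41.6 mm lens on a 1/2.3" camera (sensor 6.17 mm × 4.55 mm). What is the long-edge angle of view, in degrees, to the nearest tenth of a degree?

Angle of view α = 2·arctan(w/2f) with w = 6.17 mm and f = 41.6 mm.
w/2f = 0.07416; arctan(0.07416) ≈ 4.2412°, so α ≈ 8.4824°.

8.5°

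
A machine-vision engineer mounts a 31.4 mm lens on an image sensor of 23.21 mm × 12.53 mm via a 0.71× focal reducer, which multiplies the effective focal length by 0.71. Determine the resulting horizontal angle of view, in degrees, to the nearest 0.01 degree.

Effective focal length f = 31.4 × 0.71 = 22.294 mm.
α = 2·arctan(23.21 / (2 × 22.294)) = 2·arctan(0.52054) ≈ 54.9979°.

55.00°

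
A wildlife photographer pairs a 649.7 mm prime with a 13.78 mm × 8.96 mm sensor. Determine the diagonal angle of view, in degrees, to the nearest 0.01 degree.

Sensor diagonal = √(13.78² + 8.96²) = √270.1700 ≈ 16.4368 mm.
Angle of view α = 2·arctan(d/2f) with d = 16.4368 mm and f = 649.7 mm.
d/2f = 0.01265; arctan(0.01265) ≈ 0.7247°, so α ≈ 1.4495°.

1.45°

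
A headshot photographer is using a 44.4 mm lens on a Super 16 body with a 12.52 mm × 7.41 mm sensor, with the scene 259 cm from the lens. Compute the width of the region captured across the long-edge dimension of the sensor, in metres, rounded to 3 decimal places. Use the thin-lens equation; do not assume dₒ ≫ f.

dₒ: 259 cm = 2590 mm.
Similar triangles through the lens centre give W/dₒ = w/dᵢ; with 1/f = 1/dₒ + 1/dᵢ this gives W = w·(dₒ − f)/f.
W = 12.52 mm × (2590 − 44.4) / 44.4 = 12.52 × 57.3333 ≈ 717.813 mm = 0.717813 m.

0.718 m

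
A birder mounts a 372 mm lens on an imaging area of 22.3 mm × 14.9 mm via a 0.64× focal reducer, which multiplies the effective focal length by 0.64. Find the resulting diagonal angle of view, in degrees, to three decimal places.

6.448°

Effective focal length f = 372 × 0.64 = 238.08 mm.
Sensor diagonal = √(22.3² + 14.9²) = √719.3000 ≈ 26.8198 mm.
α = 2·arctan(26.820 / (2 × 238.08)) = 2·arctan(0.05633) ≈ 6.4476°.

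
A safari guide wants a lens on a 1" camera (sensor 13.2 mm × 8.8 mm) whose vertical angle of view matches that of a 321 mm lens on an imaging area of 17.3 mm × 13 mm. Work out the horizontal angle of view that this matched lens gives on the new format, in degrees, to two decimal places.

Equal vertical AOV ⇒ f₂ = f₁ · 8.8/13 = 321 × 0.67692 ≈ 217.2923 mm.
Horizontal AOV on the new format = 2·arctan(13.2 / (2 × 217.2923)) = 2·arctan(0.03037) ≈ 3.4795°.

3.48°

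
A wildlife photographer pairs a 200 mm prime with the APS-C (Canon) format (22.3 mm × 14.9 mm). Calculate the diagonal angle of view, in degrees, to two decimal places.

Sensor diagonal = √(22.3² + 14.9²) = √719.3000 ≈ 26.8198 mm.
Angle of view α = 2·arctan(d/2f) with d = 26.8198 mm and f = 200 mm.
d/2f = 0.06705; arctan(0.06705) ≈ 3.8359°, so α ≈ 7.6718°.

7.67°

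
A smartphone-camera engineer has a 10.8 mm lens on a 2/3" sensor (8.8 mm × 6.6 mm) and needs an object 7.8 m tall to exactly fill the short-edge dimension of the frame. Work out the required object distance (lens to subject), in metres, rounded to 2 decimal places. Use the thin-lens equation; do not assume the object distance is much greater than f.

12.77 m

W: 7.8 m = 7800 mm.
Magnification m = h/W = dᵢ/dₒ; combined with 1/f = 1/dₒ + 1/dᵢ this gives dₒ = f·(1 + W/h).
dₒ = 10.8 mm × (1 + 7800/6.6) = 10.8 × 1182.8182 ≈ 12774.436 mm = 12.7744 m.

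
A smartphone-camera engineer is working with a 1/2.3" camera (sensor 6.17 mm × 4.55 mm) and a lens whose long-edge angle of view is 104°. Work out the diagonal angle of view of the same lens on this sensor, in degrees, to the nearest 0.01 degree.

115.68°

From the long-edge AOV: f = 6.17 / (2·tan(52°)) = 6.17 / 2.55988 ≈ 2.4103 mm.
Sensor diagonal = √(6.17² + 4.55²) = √58.7714 ≈ 7.6663 mm.
Diagonal AOV = 2·arctan(7.6663 / (2 × 2.4103)) = 2·arctan(1.59033) ≈ 115.6767°.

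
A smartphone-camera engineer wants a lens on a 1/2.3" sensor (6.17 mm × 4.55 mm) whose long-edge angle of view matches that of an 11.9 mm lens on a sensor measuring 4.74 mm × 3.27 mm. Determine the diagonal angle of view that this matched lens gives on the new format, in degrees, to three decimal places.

27.798°

Equal long-edge AOV ⇒ f₂ = f₁ · 6.17/4.74 = 11.9 × 1.30169 ≈ 15.4901 mm.
Sensor diagonal = √(6.17² + 4.55²) = √58.7714 ≈ 7.6663 mm.
Diagonal AOV on the new format = 2·arctan(7.6663 / (2 × 15.4901)) = 2·arctan(0.24746) ≈ 27.7980°.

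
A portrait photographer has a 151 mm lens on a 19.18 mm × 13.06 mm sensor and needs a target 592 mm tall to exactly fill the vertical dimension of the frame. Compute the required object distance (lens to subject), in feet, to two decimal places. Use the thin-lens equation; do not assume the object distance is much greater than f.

Magnification m = h/W = dᵢ/dₒ; combined with 1/f = 1/dₒ + 1/dᵢ this gives dₒ = f·(1 + W/h).
dₒ = 151 mm × (1 + 592/13.06) = 151 × 46.3292 ≈ 6995.717 mm = 6995.717/304.8 ft = 22.9518 ft.

22.95 ft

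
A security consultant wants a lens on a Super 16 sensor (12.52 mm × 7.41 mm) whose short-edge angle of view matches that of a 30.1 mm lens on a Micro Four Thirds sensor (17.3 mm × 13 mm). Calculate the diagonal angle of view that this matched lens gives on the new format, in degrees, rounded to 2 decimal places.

45.95°

Equal short-edge AOV ⇒ f₂ = f₁ · 7.41/13 = 30.1 × 0.57000 ≈ 17.1570 mm.
Sensor diagonal = √(12.52² + 7.41²) = √211.6585 ≈ 14.5485 mm.
Diagonal AOV on the new format = 2·arctan(14.5485 / (2 × 17.1570)) = 2·arctan(0.42398) ≈ 45.9521°.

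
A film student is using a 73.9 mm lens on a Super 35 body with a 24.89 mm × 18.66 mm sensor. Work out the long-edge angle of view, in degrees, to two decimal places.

19.12°

Angle of view α = 2·arctan(w/2f) with w = 24.89 mm and f = 73.9 mm.
w/2f = 0.16840; arctan(0.16840) ≈ 9.5591°, so α ≈ 19.1182°.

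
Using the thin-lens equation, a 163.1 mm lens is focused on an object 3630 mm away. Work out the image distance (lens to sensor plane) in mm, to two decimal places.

1/dᵢ = 1/f − 1/dₒ = 1/163.1 − 1/3630 = 0.0058557 mm⁻¹.
dᵢ = 1/0.0058557 ≈ 170.7730 mm.

170.77 mm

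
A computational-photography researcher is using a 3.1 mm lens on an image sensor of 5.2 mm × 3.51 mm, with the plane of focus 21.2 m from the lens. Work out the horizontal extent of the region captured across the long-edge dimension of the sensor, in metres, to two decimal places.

35.56 m

dₒ: 21.2 m = 21200 mm.
Similar triangles through the lens centre give W/dₒ = w/dᵢ; with 1/f = 1/dₒ + 1/dᵢ this gives W = w·(dₒ − f)/f.
W = 5.2 mm × (21200 − 3.1) / 3.1 = 5.2 × 6837.7097 ≈ 35556.090 mm = 35.5561 m.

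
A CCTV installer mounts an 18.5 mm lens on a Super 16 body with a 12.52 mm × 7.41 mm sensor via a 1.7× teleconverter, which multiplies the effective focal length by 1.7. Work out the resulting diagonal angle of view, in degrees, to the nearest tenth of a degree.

Effective focal length f = 18.5 × 1.7 = 31.45 mm.
Sensor diagonal = √(12.52² + 7.41²) = √211.6585 ≈ 14.5485 mm.
α = 2·arctan(14.548 / (2 × 31.45)) = 2·arctan(0.23130) ≈ 26.0465°.

26.0°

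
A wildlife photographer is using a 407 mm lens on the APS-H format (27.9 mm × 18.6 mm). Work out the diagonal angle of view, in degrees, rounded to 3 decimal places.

Sensor diagonal = √(27.9² + 18.6²) = √1124.3700 ≈ 33.5316 mm.
Angle of view α = 2·arctan(d/2f) with d = 33.5316 mm and f = 407 mm.
d/2f = 0.04119; arctan(0.04119) ≈ 2.3589°, so α ≈ 4.7178°.

4.718°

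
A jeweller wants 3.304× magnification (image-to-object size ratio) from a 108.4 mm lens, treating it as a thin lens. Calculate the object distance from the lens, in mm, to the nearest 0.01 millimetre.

141.21 mm

With m = dᵢ/dₒ and 1/f = 1/dₒ + 1/dᵢ, substituting dᵢ = m·dₒ gives 1/f = (1 + 1/m)/dₒ, hence dₒ = f·(1 + 1/m).
dₒ = 108.4 × (1 + 1/3.304) = 108.4 × 1.30266 ≈ 141.209 mm.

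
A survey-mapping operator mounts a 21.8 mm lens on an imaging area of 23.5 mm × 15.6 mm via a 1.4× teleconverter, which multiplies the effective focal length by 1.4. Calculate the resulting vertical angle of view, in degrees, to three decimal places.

Effective focal length f = 21.8 × 1.4 = 30.52 mm.
α = 2·arctan(15.6 / (2 × 30.52)) = 2·arctan(0.25557) ≈ 28.6724°.

28.672°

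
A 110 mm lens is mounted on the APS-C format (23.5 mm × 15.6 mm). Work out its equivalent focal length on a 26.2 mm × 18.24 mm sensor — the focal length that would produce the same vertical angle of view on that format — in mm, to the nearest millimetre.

129 mm

Equal angle of view means equal height/f ratio, so f₂ = f₁ · (height₂/height₁) = 110 × 18.24/15.6.
f₂ = 110 × 1.16923 ≈ 128.615 mm.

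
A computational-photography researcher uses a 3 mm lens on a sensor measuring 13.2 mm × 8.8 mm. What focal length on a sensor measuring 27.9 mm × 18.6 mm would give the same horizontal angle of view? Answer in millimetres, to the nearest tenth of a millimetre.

Equal angle of view means equal width/f ratio, so f₂ = f₁ · (width₂/width₁) = 3 × 27.9/13.2.
f₂ = 3 × 2.11364 ≈ 6.341 mm.

6.3 mm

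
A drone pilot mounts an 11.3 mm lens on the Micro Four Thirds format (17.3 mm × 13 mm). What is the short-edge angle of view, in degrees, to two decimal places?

Angle of view α = 2·arctan(h/2f) with h = 13 mm and f = 11.3 mm.
h/2f = 0.57522; arctan(0.57522) ≈ 29.9084°, so α ≈ 59.8169°.

59.82°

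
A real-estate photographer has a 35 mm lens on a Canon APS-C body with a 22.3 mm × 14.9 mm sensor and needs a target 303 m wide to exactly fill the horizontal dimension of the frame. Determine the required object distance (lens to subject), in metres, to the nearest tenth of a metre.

W: 303 m = 303000 mm.
Magnification m = w/W = dᵢ/dₒ; combined with 1/f = 1/dₒ + 1/dᵢ this gives dₒ = f·(1 + W/w).
dₒ = 35 mm × (1 + 303000/22.3) = 35 × 13588.4439 ≈ 475595.538 mm = 475.596 m.

475.6 m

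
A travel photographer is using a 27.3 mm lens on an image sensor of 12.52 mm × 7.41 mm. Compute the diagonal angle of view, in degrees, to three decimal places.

29.840°

Sensor diagonal = √(12.52² + 7.41²) = √211.6585 ≈ 14.5485 mm.
Angle of view α = 2·arctan(d/2f) with d = 14.5485 mm and f = 27.3 mm.
d/2f = 0.26646; arctan(0.26646) ≈ 14.9201°, so α ≈ 29.8403°.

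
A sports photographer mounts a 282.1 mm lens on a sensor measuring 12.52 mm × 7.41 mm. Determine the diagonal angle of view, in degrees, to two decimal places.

Sensor diagonal = √(12.52² + 7.41²) = √211.6585 ≈ 14.5485 mm.
Angle of view α = 2·arctan(d/2f) with d = 14.5485 mm and f = 282.1 mm.
d/2f = 0.02579; arctan(0.02579) ≈ 1.4771°, so α ≈ 2.9542°.

2.95°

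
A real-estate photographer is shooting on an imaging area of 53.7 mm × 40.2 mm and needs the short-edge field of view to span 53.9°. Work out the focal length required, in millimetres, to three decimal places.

39.534 mm

From α = 2·arctan(h/2f) we get f = h / (2·tan(α/2)).
With h = 40.2 mm and α/2 = 26.95°, tan(α/2) ≈ 0.50843, so f ≈ 40.2 / 1.01685 ≈ 39.5337 mm.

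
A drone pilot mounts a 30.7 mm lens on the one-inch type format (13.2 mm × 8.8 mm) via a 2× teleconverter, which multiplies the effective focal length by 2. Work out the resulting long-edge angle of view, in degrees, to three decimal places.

12.271°

Effective focal length f = 30.7 × 2 = 61.4 mm.
α = 2·arctan(13.2 / (2 × 61.4)) = 2·arctan(0.10749) ≈ 12.2705°.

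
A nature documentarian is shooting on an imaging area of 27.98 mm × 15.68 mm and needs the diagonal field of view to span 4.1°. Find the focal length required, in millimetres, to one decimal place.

448.0 mm

Sensor diagonal = √(27.98² + 15.68²) = √1028.7428 ≈ 32.0740 mm.
From α = 2·arctan(d/2f) we get f = d / (2·tan(α/2)).
With d = 32.0740 mm and α/2 = 2.05°, tan(α/2) ≈ 0.03579, so f ≈ 32.0740 / 0.07159 ≈ 448.0297 mm.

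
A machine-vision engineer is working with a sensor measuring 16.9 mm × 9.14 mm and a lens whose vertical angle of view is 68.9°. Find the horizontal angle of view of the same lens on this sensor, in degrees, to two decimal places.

From the vertical AOV: f = 9.14 / (2·tan(34.45°)) = 9.14 / 1.37199 ≈ 6.6618 mm.
Horizontal AOV = 2·arctan(16.9 / (2 × 6.6618)) = 2·arctan(1.26842) ≈ 103.4967°.

103.50°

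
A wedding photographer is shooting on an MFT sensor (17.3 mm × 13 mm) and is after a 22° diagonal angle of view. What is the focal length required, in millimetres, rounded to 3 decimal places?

Sensor diagonal = √(17.3² + 13²) = √468.2900 ≈ 21.6400 mm.
From α = 2·arctan(d/2f) we get f = d / (2·tan(α/2)).
With d = 21.6400 mm and α/2 = 11°, tan(α/2) ≈ 0.19438, so f ≈ 21.6400 / 0.38876 ≈ 55.6641 mm.

55.664 mm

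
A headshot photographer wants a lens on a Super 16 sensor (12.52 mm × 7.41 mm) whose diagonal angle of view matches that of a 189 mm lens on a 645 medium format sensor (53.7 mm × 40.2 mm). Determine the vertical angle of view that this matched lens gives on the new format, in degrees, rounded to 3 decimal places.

10.329°

Sensor diagonal = √(53.7² + 40.2²) = √4499.7300 ≈ 67.0800 mm.
Sensor diagonal = √(12.52² + 7.41²) = √211.6585 ≈ 14.5485 mm.
Equal diagonal AOV ⇒ f₂ = f₁ · 14.5485/67.0800 = 189 × 0.21688 ≈ 40.9908 mm.
Vertical AOV on the new format = 2·arctan(7.41 / (2 × 40.9908)) = 2·arctan(0.09039) ≈ 10.3294°.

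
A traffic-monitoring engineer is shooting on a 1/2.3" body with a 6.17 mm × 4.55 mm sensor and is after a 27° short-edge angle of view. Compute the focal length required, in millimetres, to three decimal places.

9.476 mm

From α = 2·arctan(h/2f) we get f = h / (2·tan(α/2)).
With h = 4.55 mm and α/2 = 13.5°, tan(α/2) ≈ 0.24008, so f ≈ 4.55 / 0.48016 ≈ 9.4761 mm.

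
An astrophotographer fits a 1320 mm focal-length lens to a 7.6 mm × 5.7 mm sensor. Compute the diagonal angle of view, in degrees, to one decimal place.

Sensor diagonal = √(7.6² + 5.7²) = √90.2500 ≈ 9.5000 mm.
Angle of view α = 2·arctan(d/2f) with d = 9.5000 mm and f = 1320 mm.
d/2f = 0.00360; arctan(0.00360) ≈ 0.2062°, so α ≈ 0.4124°.

0.4°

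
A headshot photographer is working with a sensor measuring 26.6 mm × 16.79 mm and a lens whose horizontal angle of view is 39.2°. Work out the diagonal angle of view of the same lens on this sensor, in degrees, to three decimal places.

45.671°

From the horizontal AOV: f = 26.6 / (2·tan(19.6°)) = 26.6 / 0.71217 ≈ 37.3507 mm.
Sensor diagonal = √(26.6² + 16.79²) = √989.4641 ≈ 31.4557 mm.
Diagonal AOV = 2·arctan(31.4557 / (2 × 37.3507)) = 2·arctan(0.42109) ≈ 45.6706°.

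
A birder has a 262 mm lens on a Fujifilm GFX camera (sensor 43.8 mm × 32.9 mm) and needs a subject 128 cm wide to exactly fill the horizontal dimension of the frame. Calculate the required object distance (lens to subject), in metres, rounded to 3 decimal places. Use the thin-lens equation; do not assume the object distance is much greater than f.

W: 128 cm = 1280 mm.
Magnification m = w/W = dᵢ/dₒ; combined with 1/f = 1/dₒ + 1/dᵢ this gives dₒ = f·(1 + W/w).
dₒ = 262 mm × (1 + 1280/43.8) = 262 × 30.2237 ≈ 7918.621 mm = 7.91862 m.

7.919 m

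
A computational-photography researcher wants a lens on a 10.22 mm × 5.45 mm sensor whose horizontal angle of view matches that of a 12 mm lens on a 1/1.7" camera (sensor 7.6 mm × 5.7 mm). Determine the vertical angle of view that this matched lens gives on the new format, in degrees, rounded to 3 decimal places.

19.170°

Equal horizontal AOV ⇒ f₂ = f₁ · 10.22/7.6 = 12 × 1.34474 ≈ 16.1368 mm.
Vertical AOV on the new format = 2·arctan(5.45 / (2 × 16.1368)) = 2·arctan(0.16887) ≈ 19.1700°.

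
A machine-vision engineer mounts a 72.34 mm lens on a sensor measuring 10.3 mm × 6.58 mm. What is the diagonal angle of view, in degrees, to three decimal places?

9.658°

Sensor diagonal = √(10.3² + 6.58²) = √149.3864 ≈ 12.2224 mm.
Angle of view α = 2·arctan(d/2f) with d = 12.2224 mm and f = 72.34 mm.
d/2f = 0.08448; arctan(0.08448) ≈ 4.8288°, so α ≈ 9.6576°.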